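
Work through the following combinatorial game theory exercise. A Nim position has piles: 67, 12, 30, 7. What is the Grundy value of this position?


We need the XOR (exclusive or) of all pile sizes.
After XOR-ing pile 1 (size 67): 0 XOR 67 = 67
After XOR-ing pile 2 (size 12): 67 XOR 12 = 79
After XOR-ing pile 3 (size 30): 79 XOR 30 = 81
After XOR-ing pile 4 (size 7): 81 XOR 7 = 86
The Nim-value of this position is 86.

86


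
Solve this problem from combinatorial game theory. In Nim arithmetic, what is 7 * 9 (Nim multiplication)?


Nim multiplication is bilinear over XOR: (u XOR v) * w = (u*w) XOR (v*w).
So we split each operand into its bit components and XOR the pairwise Nim products.
7 = 1 + 2 + 4 (as XOR of powers of 2).
9 = 1 + 8 (as XOR of powers of 2).
Using the standard Nim-product table on single bits:
  2*2 = 3,   2*4 = 8,   2*8 = 12,
  4*4 = 6,   4*8 = 11,  8*8 = 13,
and  1*x = x (identity), k*l = l*k (commutative).
Pairwise Nim products:
  1 * 1 = 1
  1 * 8 = 8
  2 * 1 = 2
  2 * 8 = 12
  4 * 1 = 4
  4 * 8 = 11
XOR them: 1 XOR 8 XOR 2 XOR 12 XOR 4 XOR 11 = 8.
Result: 7 * 9 = 8 (in Nim).

8


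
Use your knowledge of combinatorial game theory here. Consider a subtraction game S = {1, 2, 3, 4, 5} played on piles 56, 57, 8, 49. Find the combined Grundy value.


Subtraction set: {1, 2, 3, 4, 5}
For this subtraction set, G(n) = n mod 6 (period = max + 1 = 6).
Pile 1 (size 56): G(56) = 56 mod 6 = 2
Pile 2 (size 57): G(57) = 57 mod 6 = 3
Pile 3 (size 8): G(8) = 8 mod 6 = 2
Pile 4 (size 49): G(49) = 49 mod 6 = 1
Total Grundy value = XOR of all: 2 XOR 3 XOR 2 XOR 1 = 2

2


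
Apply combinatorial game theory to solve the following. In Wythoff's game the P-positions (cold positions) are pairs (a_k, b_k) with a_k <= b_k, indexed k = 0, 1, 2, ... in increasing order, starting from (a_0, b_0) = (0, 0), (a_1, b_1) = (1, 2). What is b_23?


By Wythoff's theorem, a_k = floor(k * phi) and b_k = floor(k * phi^2) = a_k + k, where phi = (1 + sqrt(5))/2 is the golden ratio.
phi = (1 + sqrt(5))/2 = 1.618034
phi^2 = phi + 1 = 2.618034
k = 23
k * phi^2 = 23 * 2.618034 = 60.214782
b_23 = floor(k * phi^2) = 60 (check: a_23 + k = 37 + 23 = 60)

60


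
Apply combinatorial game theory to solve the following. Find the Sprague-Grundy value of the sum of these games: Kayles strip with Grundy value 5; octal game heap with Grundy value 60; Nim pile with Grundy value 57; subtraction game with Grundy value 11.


By the Sprague-Grundy theorem, the Grundy value of a sum of games is the XOR of individual Grundy values.
Kayles strip: Grundy value = 5. Running XOR: 0 XOR 5 = 5
octal game heap: Grundy value = 60. Running XOR: 5 XOR 60 = 57
Nim pile: Grundy value = 57. Running XOR: 57 XOR 57 = 0
subtraction game: Grundy value = 11. Running XOR: 0 XOR 11 = 11
The combined Grundy value is 11.

11


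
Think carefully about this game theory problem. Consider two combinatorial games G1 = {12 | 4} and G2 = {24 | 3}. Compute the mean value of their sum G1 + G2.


G1 = {12 | 4}, G2 = {24 | 3}
Each is a switch {a | b} with numbers a > b; its mean value is (a + b)/2, and mean value is additive over game sums: m(G1 + G2) = m(G1) + m(G2).
Mean of G1 = (12 + (4))/2 = 16/2 = 8
Mean of G2 = (24 + (3))/2 = 27/2 = 27/2
Mean of G1 + G2 = 8 + 27/2 = 43/2

43/2


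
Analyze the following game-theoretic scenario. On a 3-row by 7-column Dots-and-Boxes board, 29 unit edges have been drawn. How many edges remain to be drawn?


Grid: 3 x 7 boxes, i.e. 4 rows and 8 columns of dots.
Horizontal edges: (rows + 1) * cols = 4 * 7 = 28
Vertical edges: rows * (cols + 1) = 3 * 8 = 24
Total edges: 28 + 24 = 52
Edges drawn: 29
Remaining: 52 - 29 = 23

23


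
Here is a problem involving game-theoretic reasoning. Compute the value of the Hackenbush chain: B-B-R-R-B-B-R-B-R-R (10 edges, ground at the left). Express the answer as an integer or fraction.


Edges (from ground): B-B-R-R-B-B-R-B-R-R
By Berlekamp's sign-expansion rule, a Blue-Red Hackenbush stalk has the value of the surreal number whose sign sequence is the edge sequence with B -> + and R -> -.
Sign sequence: ++--++-+--
Trace the sign expansion in the surreal number tree, starting from 0:
Edge 1: B (sign +) -> bounds (0, +inf), value = 1
Edge 2: B (sign +) -> bounds (1, +inf), value = 2
Edge 3: R (sign -) -> bounds (1, 2), value = 3/2
Edge 4: R (sign -) -> bounds (1, 3/2), value = 5/4
Edge 5: B (sign +) -> bounds (5/4, 3/2), value = 11/8
Edge 6: B (sign +) -> bounds (11/8, 3/2), value = 23/16
Edge 7: R (sign -) -> bounds (11/8, 23/16), value = 45/32
Edge 8: B (sign +) -> bounds (45/32, 23/16), value = 91/64
Edge 9: R (sign -) -> bounds (45/32, 91/64), value = 181/128
Edge 10: R (sign -) -> bounds (45/32, 181/128), value = 361/256
Game value = 361/256

361/256


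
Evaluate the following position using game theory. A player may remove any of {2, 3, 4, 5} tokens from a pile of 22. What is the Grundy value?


The subtraction set is S = {2, 3, 4, 5}.
G(k) = mex{ G(k - s) : s in S, s <= k }. We compute iteratively: G(0) = 0.
G(1) = mex({}) = 0
G(2) = mex({0}) = 1
G(3) = mex({0}) = 1
G(4) = mex({0, 1}) = 2
G(5) = mex({0, 1}) = 2
G(6) = mex({0, 1, 2}) = 3
G(7) = mex({1, 2}) = 0
G(8) = mex({1, 2, 3}) = 0
G(9) = mex({0, 2, 3}) = 1
G(10) = mex({0, 2, 3}) = 1
G(11) = mex({0, 1, 3}) = 2
Observe that G(7)..G(11) = 0, 0, 1, 1, 2 repeats G(0)..G(4) = 0, 0, 1, 1, 2.
For k >= max(S) = 5, G(k) is determined by the previous 5 values G(k-5)..G(k-1); a window of 5 consecutive values has recurred shifted by 7, so by induction G(k + 7) = G(k) for all k >= 0: the sequence is periodic from the start with period 7.
One period: G(0..6) = 0, 0, 1, 1, 2, 2, 3.
22 mod 7 = 1, so G(22) = G(1) = 0.

0


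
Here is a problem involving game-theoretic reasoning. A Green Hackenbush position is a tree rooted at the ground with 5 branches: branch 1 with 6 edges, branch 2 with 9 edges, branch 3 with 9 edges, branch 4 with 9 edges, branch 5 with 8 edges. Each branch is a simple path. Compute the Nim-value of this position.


The tree has 5 branches from the ground vertex.
In Green Hackenbush, the Nim-value of a simple path of length k is k.
Branch 1: length 6, Nim-value = 6
Branch 2: length 9, Nim-value = 9
Branch 3: length 9, Nim-value = 9
Branch 4: length 9, Nim-value = 9
Branch 5: length 8, Nim-value = 8
Total Nim-value = XOR of all branch values:
0 XOR 6 = 6
6 XOR 9 = 15
15 XOR 9 = 6
6 XOR 9 = 15
15 XOR 8 = 7
Nim-value of the tree = 7

7


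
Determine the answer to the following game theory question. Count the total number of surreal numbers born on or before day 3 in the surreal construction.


Day 0: {|} = 0 is born. Count = 1.
Day n: the number of surreal numbers born by day n is 2^(n+1) - 1.
By day 0: 2^1 - 1 = 1
By day 1: 2^2 - 1 = 3
By day 2: 2^3 - 1 = 7
By day 3: 2^4 - 1 = 15
By day 3: 15 surreal numbers.

15


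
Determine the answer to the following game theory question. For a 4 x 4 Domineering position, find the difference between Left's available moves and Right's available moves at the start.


Board is 4 x 4 (rows x cols).
Left (vertical) placements: (rows-1) * cols = 3 * 4 = 12
Right (horizontal) placements: rows * (cols-1) = 4 * 3 = 12
Advantage = Left - Right = 12 - 12 = 0

0


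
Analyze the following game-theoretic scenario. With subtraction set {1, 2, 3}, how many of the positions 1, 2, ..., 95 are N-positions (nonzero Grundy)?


Subtraction set S = {1, 2, 3}, so G(n) = n mod 4.
G(n) = 0 when n is a multiple of 4.
Multiples of 4 in [1, 95]: 23
N-positions (nonzero Grundy) = 95 - 23 = 72

72


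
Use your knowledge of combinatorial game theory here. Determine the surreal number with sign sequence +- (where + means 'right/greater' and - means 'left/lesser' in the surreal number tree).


Sign expansion: +-
Rule: track bounds (lo, hi), initially (-inf, +inf). On '+', the current value becomes lo and we move to the simplest number in (value, hi): value + 1 if hi = +inf, otherwise the midpoint (value + hi)/2. On '-', the current value becomes hi and we move to value - 1 if lo = -inf, otherwise the midpoint (lo + value)/2.
Start at 0.
Step 1: sign = +, move right. Bounds: (0, +inf). Value = 1
Step 2: sign = -, move left. Bounds: (0, 1). Value = 1/2
The surreal number with sign expansion +- is 1/2.

1/2


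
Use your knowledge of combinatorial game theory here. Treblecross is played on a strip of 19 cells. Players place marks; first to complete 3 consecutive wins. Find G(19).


Treblecross: place X on empty cells; 3-in-a-row wins.
Playing within two cells of an existing X lets the opponent win at once, so sensible play treats the cells i-2..i+2 around each X as dead. The player left with no safe cell loses, so this is a normal-play take-away game on strips of safe cells.
Placing X at cell i (0-indexed) of a strip of k safe cells leaves independent strips of sizes max(0, i-2) and max(0, k-i-3). Hence G(k) = mex{ G(max(0,i-2)) XOR G(max(0,k-i-3)) : 0 <= i < k }, with G(0) = 0.
G(1): splits (0,0):0^0=0 -> mex({0}) = 1
G(2): splits (0,0):0^0=0 -> mex({0}) = 1
G(3): splits (0,0):0^0=0 -> mex({0}) = 1
G(4): splits (0,1):0^1=1 (0,0):0^0=0 -> mex({0, 1}) = 2
G(5): splits (0,2):0^1=1 (0,1):0^1=1 (0,0):0^0=0 -> mex({0, 1}) = 2
G(6) = mex({1}) = 0
G(7) = mex({0, 1, 2}) = 3
G(8) = mex({0, 1, 2}) = 3
G(9) = mex({0, 2}) = 1
G(10) = mex({0, 2, 3}) = 1
G(11) = mex({0, 3}) = 1
G(12) = mex({1, 3}) = 0
G(13) = mex({0, 1, 2, 3}) = 4
G(14) = mex({0, 1, 2}) = 3
G(15) = mex({0, 1, 2}) = 3
G(16) = mex({0, 1, 2, 4}) = 3
G(17) = mex({0, 1, 3, 4}) = 2
G(18) = mex({0, 1, 3, 4}) = 2
G(19) = mex({0, 1, 3, 5}) = 2
Therefore G(19) = 2.

2


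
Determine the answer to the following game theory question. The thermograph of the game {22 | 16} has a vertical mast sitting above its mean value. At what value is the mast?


Game = {22 | 16}, a switch {a | b} with numbers a > b.
Its thermograph has left wall a - t and right wall b + t, which meet at t = (a - b)/2, where both equal (a + b)/2. So the mast (mean value) is at (a + b)/2.
Mean = (22 + (16))/2 = 38/2 = 19

19


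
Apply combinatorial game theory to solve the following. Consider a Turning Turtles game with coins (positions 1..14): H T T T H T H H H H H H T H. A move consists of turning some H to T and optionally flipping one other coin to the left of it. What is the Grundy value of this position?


Coins: H T T T H T H H H H H H T H
Key fact: a single head at position k behaves exactly like a Nim heap of size k (turning it to T and optionally flipping a coin at j < k corresponds to moving the heap from k to j, or to 0), and heads combine as a disjunctive sum (two heads at the same place would cancel, matching j XOR j = 0). So the Nim-value is the XOR of the 1-indexed positions of the heads.
Face-up positions (1-indexed): [1, 5, 7, 8, 9, 10, 11, 12, 14]
XOR 0 with 1: 0 XOR 1 = 1
XOR 1 with 5: 1 XOR 5 = 4
XOR 4 with 7: 4 XOR 7 = 3
XOR 3 with 8: 3 XOR 8 = 11
XOR 11 with 9: 11 XOR 9 = 2
XOR 2 with 10: 2 XOR 10 = 8
XOR 8 with 11: 8 XOR 11 = 3
XOR 3 with 12: 3 XOR 12 = 15
XOR 15 with 14: 15 XOR 14 = 1
Nim-value = 1

1


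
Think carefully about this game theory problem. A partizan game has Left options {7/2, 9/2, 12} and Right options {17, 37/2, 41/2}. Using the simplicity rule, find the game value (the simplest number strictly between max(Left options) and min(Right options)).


Left options: {7/2, 9/2, 12}, max = 12
Right options: {17, 37/2, 41/2}, min = 17
All options are numbers and max(Left) < min(Right), so by the simplicity theorem the value is the simplest (earliest-born) number strictly between 12 and 17.
Integers 13 through 16 all lie strictly between 12 and 17.
Among integers, the simplest (lowest birthday = smallest |n|; 0 is born on day 0, +-n on day n) is 13.
No non-integer in the interval can be simpler: if x is a non-integer in the interval, then floor(x) or ceil(x) also lies in the interval (the interval contains an integer), and both are proper prefixes of x's sign expansion, i.e. born earlier. So the game value is 13.
Game value = 13

13


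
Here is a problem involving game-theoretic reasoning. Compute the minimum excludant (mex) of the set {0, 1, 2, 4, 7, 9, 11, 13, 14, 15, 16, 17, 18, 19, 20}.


Set = {0, 1, 2, 4, 7, 9, 11, 13, 14, 15, 16, 17, 18, 19, 20}
0 is in the set.
1 is in the set.
2 is in the set.
3 is NOT in the set. This is the mex.
mex = 3

3


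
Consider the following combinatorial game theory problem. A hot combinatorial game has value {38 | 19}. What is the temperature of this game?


The game is {38 | 19}, a switch {a | b} with numbers a > b.
Cooling {a | b} by t gives {a - t | b + t}, which stops being hot when a - t = b + t, i.e. at t = (a - b)/2. So the temperature of a switch is (a - b)/2.
Temperature = (Left option - Right option) / 2
= (38 - (19)) / 2
= 19 / 2
= 19/2

19/2


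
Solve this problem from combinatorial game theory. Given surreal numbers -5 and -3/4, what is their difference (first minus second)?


x = -5, y = -3/4
Converting to common denominator: 4
x = -20/4, y = -3/4
x - y = -5 - -3/4 = -17/4

-17/4


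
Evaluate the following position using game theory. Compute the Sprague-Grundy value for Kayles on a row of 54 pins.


Kayles: a move removes 1 or 2 adjacent pins from a contiguous row.
Removing pins from a row of k leaves two independent rows (a, b) with a + b = k - 1 (one pin) or a + b = k - 2 (two pins); an end removal gives a = 0.
By Sprague-Grundy, G(k) = mex{ G(a) XOR G(b) } over all these splits. G(0) = 0.
G(1): splits (0,0):0^0=0 -> mex({0}) = 1
G(2): splits (0,1):0^1=1 (0,0):0^0=0 -> mex({0, 1}) = 2
G(3): splits (0,2):0^2=2 (1,1):1^1=0 (0,1):0^1=1 -> mex({0, 1, 2}) = 3
G(4): splits (0,3):0^3=3 (1,2):1^2=3 (0,2):0^2=2 (1,1):1^1=0 -> mex({0, 2, 3}) = 1
G(5): splits (0,4):0^1=1 (1,3):1^3=2 (2,2):2^2=0 (0,3):0^3=3 (1,2):1^2=3 -> mex({0, 1, 2, 3}) = 4
G(6) = mex({0, 1, 2, 4}) = 3
G(7) = mex({0, 1, 3, 4, 5}) = 2
G(8) = mex({0, 2, 3, 5, 6}) = 1
G(9) = mex({0, 1, 2, 3, 6, 7}) = 4
G(10) = mex({0, 1, 3, 4, 5, 7}) = 2
G(11) = mex({0, 1, 2, 3, 4, 5}) = 6
G(12) = mex({0, 1, 2, 3, 5, 6, 7}) = 4
G(13) = mex({0, 2, 3, 4, 6, 7}) = 1
G(14) = mex({0, 1, 4, 5, 6, 7}) = 2
G(15) = mex({0, 1, 2, 3, 4, 5, 6}) = 7
G(16) = mex({0, 2, 3, 5, 6, 7}) = 1
G(17) = mex({0, 1, 2, 3, 5, 6, 7}) = 4
G(18) = mex({0, 1, 2, 4, 5, 6}) = 3
G(19) = mex({0, 1, 3, 4, 5, 7}) = 2
G(20) = mex({0, 2, 3, 4, 5, 6, 7}) = 1
G(21) = mex({0, 1, 2, 3, 5, 6, 7}) = 4
G(22) = mex({0, 1, 2, 3, 4, 5, 7}) = 6
G(23) = mex({0, 1, 2, 3, 4, 5, 6}) = 7
G(24) = mex({0, 1, 2, 3, 5, 6, 7}) = 4
G(25) = mex({0, 2, 3, 4, 6, 7}) = 1
G(26) = mex({0, 1, 3, 4, 5, 6, 7}) = 2
G(27) = mex({0, 1, 2, 3, 4, 5, 6, 7}) = 8
G(28) = mex({0, 1, 2, 3, 4, 6, 7, 8}) = 5
G(29) = mex({0, 1, 2, 3, 5, 6, 7, 8, 9}) = 4
G(30) = mex({0, 1, 2, 3, 4, 5, 6, 9, 10}) = 7
G(31) = mex({0, 1, 3, 4, 5, 7, 10, 11}) = 2
G(32) = mex({0, 2, 3, 4, 5, 6, 7, 9, 11}) = 1
G(33) = mex({0, 1, 2, 3, 4, 5, 6, 7, 9, 12}) = 8
G(34) = mex({0, 1, 2, 3, 4, 5, 7, 8, 11, 12}) = 6
G(35) = mex({0, 1, 2, 3, 4, 5, 6, 8, 9, 10, 11}) = 7
G(36) = mex({0, 1, 2, 3, 5, 6, 7, 9, 10}) = 4
G(37) = mex({0, 2, 3, 4, 6, 7, 9, 10, 11, 12}) = 1
G(38) = mex({0, 1, 3, 4, 5, 6, 7, 9, 10, 11, 12}) = 2
G(39) = mex({0, 1, 2, 4, 5, 6, 7, 9, 10, 12, 14}) = 3
G(40) = mex({0, 2, 3, 4, 6, 7, 11, 12, 14}) = 1
G(41) = mex({0, 1, 2, 3, 5, 6, 7, 9, 10, 11, 12}) = 4
G(42) = mex({0, 1, 2, 3, 4, 5, 6, 9, 10}) = 7
G(43) = mex({0, 1, 3, 4, 5, 7, 9, 10, 12, 15}) = 2
G(44) = mex({0, 2, 3, 4, 5, 6, 7, 9, 10, 12, 15}) = 1
G(45) = mex({0, 1, 2, 3, 4, 5, 6, 7, 9, 10, 12, 14}) = 8
G(46) = mex({0, 1, 3, 4, 5, 7, 8, 11, 12, 14}) = 2
G(47) = mex({0, 1, 2, 3, 4, 5, 6, 8, 9, 10, 11, 12}) = 7
G(48) = mex({0, 1, 2, 3, 5, 6, 7, 9, 10}) = 4
G(49) = mex({0, 2, 3, 4, 6, 7, 9, 10, 11, 12, 15}) = 1
G(50) = mex({0, 1, 4, 5, 6, 7, 9, 11, 12, 14, 15}) = 2
G(51) = mex({0, 1, 2, 3, 4, 5, 6, 7, 9, 12, 14, 15}) = 8
G(52) = mex({0, 2, 3, 4, 5, 6, 7, 8, 11, 12, 15}) = 1
G(53) = mex({0, 1, 2, 3, 5, 6, 7, 8, 9, 10, 11, 12}) = 4
G(54) = mex({0, 1, 2, 3, 4, 5, 6, 9, 10}) = 7
Therefore G(54) = 7.

7


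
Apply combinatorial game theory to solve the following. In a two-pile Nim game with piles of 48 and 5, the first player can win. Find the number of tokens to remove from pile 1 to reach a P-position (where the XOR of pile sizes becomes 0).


Piles: 48 and 5
Current XOR: 48 XOR 5 = 53 (non-zero, so this is an N-position).
To make the XOR zero, we need to find a move that balances the piles.
For pile 1 (size 48): target = 48 XOR 53 = 5
We reduce pile 1 from 48 to 5.
Tokens removed: 48 - 5 = 43
Verification: 5 XOR 5 = 0

43


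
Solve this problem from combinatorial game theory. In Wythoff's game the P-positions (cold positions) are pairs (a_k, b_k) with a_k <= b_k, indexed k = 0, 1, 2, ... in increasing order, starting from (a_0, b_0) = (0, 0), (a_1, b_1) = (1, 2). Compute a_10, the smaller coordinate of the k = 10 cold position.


By Wythoff's theorem, a_k = floor(k * phi) and b_k = floor(k * phi^2) = a_k + k, where phi = (1 + sqrt(5))/2 is the golden ratio.
phi = (1 + sqrt(5))/2 = 1.618034
k = 10
k * phi = 10 * 1.618034 = 16.180340
a_10 = floor(k * phi) = 16

16


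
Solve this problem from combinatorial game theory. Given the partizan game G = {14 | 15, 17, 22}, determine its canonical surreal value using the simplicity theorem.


Left options: {14}, max = 14
Right options: {15, 17, 22}, min = 15
All options are numbers and max(Left) < min(Right), so by the simplicity theorem the value is the simplest (earliest-born) number strictly between 14 and 15.
No integer lies strictly between 14 and 15, so the value is the dyadic rational m/2^k in the interval with the smallest k (then m odd); search k = 1, 2, ...:
Denominator 2: 29/2 lies strictly between 14 and 15 -- found.
The simplest number in the interval is 29/2.
Game value = 29/2

29/2


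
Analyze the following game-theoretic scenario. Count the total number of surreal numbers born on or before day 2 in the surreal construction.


Day 0: {|} = 0 is born. Count = 1.
Day n: the number of surreal numbers born by day n is 2^(n+1) - 1.
By day 0: 2^1 - 1 = 1
By day 1: 2^2 - 1 = 3
By day 2: 2^3 - 1 = 7
By day 2: 7 surreal numbers.

7


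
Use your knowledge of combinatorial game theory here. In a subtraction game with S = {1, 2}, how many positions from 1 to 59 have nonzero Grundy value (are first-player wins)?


Subtraction set S = {1, 2}, so G(n) = n mod 3.
G(n) = 0 when n is a multiple of 3.
Multiples of 3 in [1, 59]: 19
N-positions (nonzero Grundy) = 59 - 19 = 40

40


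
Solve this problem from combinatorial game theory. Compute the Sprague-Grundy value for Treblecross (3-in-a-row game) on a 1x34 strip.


Treblecross: place X on empty cells; 3-in-a-row wins.
Playing within two cells of an existing X lets the opponent win at once, so sensible play treats the cells i-2..i+2 around each X as dead. The player left with no safe cell loses, so this is a normal-play take-away game on strips of safe cells.
Placing X at cell i (0-indexed) of a strip of k safe cells leaves independent strips of sizes max(0, i-2) and max(0, k-i-3). Hence G(k) = mex{ G(max(0,i-2)) XOR G(max(0,k-i-3)) : 0 <= i < k }, with G(0) = 0.
G(1): splits (0,0):0^0=0 -> mex({0}) = 1
G(2): splits (0,0):0^0=0 -> mex({0}) = 1
G(3): splits (0,0):0^0=0 -> mex({0}) = 1
G(4): splits (0,1):0^1=1 (0,0):0^0=0 -> mex({0, 1}) = 2
G(5): splits (0,2):0^1=1 (0,1):0^1=1 (0,0):0^0=0 -> mex({0, 1}) = 2
G(6) = mex({1}) = 0
G(7) = mex({0, 1, 2}) = 3
G(8) = mex({0, 1, 2}) = 3
G(9) = mex({0, 2}) = 1
G(10) = mex({0, 2, 3}) = 1
G(11) = mex({0, 3}) = 1
G(12) = mex({1, 3}) = 0
G(13) = mex({0, 1, 2, 3}) = 4
G(14) = mex({0, 1, 2}) = 3
G(15) = mex({0, 1, 2}) = 3
G(16) = mex({0, 1, 2, 4}) = 3
G(17) = mex({0, 1, 3, 4}) = 2
G(18) = mex({0, 1, 3, 4}) = 2
G(19) = mex({0, 1, 3, 5}) = 2
G(20) = mex({0, 1, 2, 3, 5}) = 4
G(21) = mex({0, 1, 2, 3, 5}) = 4
G(22) = mex({1, 2, 6}) = 0
G(23) = mex({0, 1, 2, 3, 4, 6}) = 5
G(24) = mex({0, 1, 2, 3, 4}) = 5
G(25) = mex({0, 1, 3, 4, 7}) = 2
G(26) = mex({0, 1, 3, 4, 5, 7}) = 2
G(27) = mex({0, 1, 3, 5}) = 2
G(28) = mex({0, 1, 2, 5}) = 3
G(29) = mex({0, 1, 2, 4, 5, 6}) = 3
G(30) = mex({1, 2, 4, 6}) = 0
G(31) = mex({0, 1, 2, 3, 4, 6}) = 5
G(32) = mex({1, 2, 3, 4, 7}) = 0
G(33) = mex({0, 3, 7}) = 1
G(34) = mex({0, 2, 3, 5, 7}) = 1
Therefore G(34) = 1.

1


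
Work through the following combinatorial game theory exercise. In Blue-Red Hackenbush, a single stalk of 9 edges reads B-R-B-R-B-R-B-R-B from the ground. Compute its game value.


Edges (from ground): B-R-B-R-B-R-B-R-B
By Berlekamp's sign-expansion rule, a Blue-Red Hackenbush stalk has the value of the surreal number whose sign sequence is the edge sequence with B -> + and R -> -.
Sign sequence: +-+-+-+-+
Trace the sign expansion in the surreal number tree, starting from 0:
Edge 1: B (sign +) -> bounds (0, +inf), value = 1
Edge 2: R (sign -) -> bounds (0, 1), value = 1/2
Edge 3: B (sign +) -> bounds (1/2, 1), value = 3/4
Edge 4: R (sign -) -> bounds (1/2, 3/4), value = 5/8
Edge 5: B (sign +) -> bounds (5/8, 3/4), value = 11/16
Edge 6: R (sign -) -> bounds (5/8, 11/16), value = 21/32
Edge 7: B (sign +) -> bounds (21/32, 11/16), value = 43/64
Edge 8: R (sign -) -> bounds (21/32, 43/64), value = 85/128
Edge 9: B (sign +) -> bounds (85/128, 43/64), value = 171/256
Game value = 171/256

171/256


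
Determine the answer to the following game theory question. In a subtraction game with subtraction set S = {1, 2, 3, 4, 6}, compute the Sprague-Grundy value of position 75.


The subtraction set is S = {1, 2, 3, 4, 6}.
G(k) = mex{ G(k - s) : s in S, s <= k }. We compute iteratively: G(0) = 0.
G(1) = mex({0}) = 1
G(2) = mex({0, 1}) = 2
G(3) = mex({0, 1, 2}) = 3
G(4) = mex({0, 1, 2, 3}) = 4
G(5) = mex({1, 2, 3, 4}) = 0
G(6) = mex({0, 2, 3, 4}) = 1
G(7) = mex({0, 1, 3, 4}) = 2
G(8) = mex({0, 1, 2, 4}) = 3
G(9) = mex({0, 1, 2, 3}) = 4
G(10) = mex({1, 2, 3, 4}) = 0
Observe that G(5)..G(10) = 0, 1, 2, 3, 4, 0 repeats G(0)..G(5) = 0, 1, 2, 3, 4, 0.
For k >= max(S) = 6, G(k) is determined by the previous 6 values G(k-6)..G(k-1); a window of 6 consecutive values has recurred shifted by 5, so by induction G(k + 5) = G(k) for all k >= 0: the sequence is periodic from the start with period 5.
One period: G(0..4) = 0, 1, 2, 3, 4.
75 mod 5 = 0, so G(75) = G(0) = 0.

0


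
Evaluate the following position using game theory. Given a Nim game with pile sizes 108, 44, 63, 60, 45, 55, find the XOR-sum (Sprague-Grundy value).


We need the XOR (exclusive or) of all pile sizes.
After XOR-ing pile 1 (size 108): 0 XOR 108 = 108
After XOR-ing pile 2 (size 44): 108 XOR 44 = 64
After XOR-ing pile 3 (size 63): 64 XOR 63 = 127
After XOR-ing pile 4 (size 60): 127 XOR 60 = 67
After XOR-ing pile 5 (size 45): 67 XOR 45 = 110
After XOR-ing pile 6 (size 55): 110 XOR 55 = 89
The Nim-value of this position is 89.

89


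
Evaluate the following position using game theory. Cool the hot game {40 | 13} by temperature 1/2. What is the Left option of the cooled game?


Original game: {40 | 13} (a switch {a | b} with a > b).
Cooling by t (for t below the temperature (a - b)/2 = 27/2) taxes each move by t: {a | b} cooled by t is {a - t | b + t}.
Cooling amount: t = 1/2
Cooled Left option: 40 - 1/2 = 79/2
Cooled Right option: 13 + 1/2 = 27/2
Cooled game: {79/2 | 27/2}
Left option = 79/2

79/2


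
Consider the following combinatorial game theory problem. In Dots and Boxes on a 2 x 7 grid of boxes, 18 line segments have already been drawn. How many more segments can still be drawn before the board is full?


Grid: 2 x 7 boxes, i.e. 3 rows and 8 columns of dots.
Horizontal edges: (rows + 1) * cols = 3 * 7 = 21
Vertical edges: rows * (cols + 1) = 2 * 8 = 16
Total edges: 21 + 16 = 37
Edges drawn: 18
Remaining: 37 - 18 = 19

19


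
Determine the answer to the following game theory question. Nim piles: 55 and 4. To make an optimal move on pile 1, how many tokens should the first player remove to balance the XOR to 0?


Piles: 55 and 4
Current XOR: 55 XOR 4 = 51 (non-zero, so this is an N-position).
To make the XOR zero, we need to find a move that balances the piles.
For pile 1 (size 55): target = 55 XOR 51 = 4
We reduce pile 1 from 55 to 4.
Tokens removed: 55 - 4 = 51
Verification: 4 XOR 4 = 0

51


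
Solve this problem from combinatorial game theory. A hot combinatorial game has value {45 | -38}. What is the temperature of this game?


The game is {45 | -38}, a switch {a | b} with numbers a > b.
Cooling {a | b} by t gives {a - t | b + t}, which stops being hot when a - t = b + t, i.e. at t = (a - b)/2. So the temperature of a switch is (a - b)/2.
Temperature = (Left option - Right option) / 2
= (45 - (-38)) / 2
= 83 / 2
= 83/2

83/2


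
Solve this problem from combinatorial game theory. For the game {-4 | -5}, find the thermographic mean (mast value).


Game = {-4 | -5}, a switch {a | b} with numbers a > b.
Its thermograph has left wall a - t and right wall b + t, which meet at t = (a - b)/2, where both equal (a + b)/2. So the mast (mean value) is at (a + b)/2.
Mean = (-4 + (-5))/2 = -9/2 = -9/2

-9/2


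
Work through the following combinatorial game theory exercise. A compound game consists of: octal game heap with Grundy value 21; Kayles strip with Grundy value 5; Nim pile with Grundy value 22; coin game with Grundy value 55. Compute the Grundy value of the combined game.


By the Sprague-Grundy theorem, the Grundy value of a sum of games is the XOR of individual Grundy values.
octal game heap: Grundy value = 21. Running XOR: 0 XOR 21 = 21
Kayles strip: Grundy value = 5. Running XOR: 21 XOR 5 = 16
Nim pile: Grundy value = 22. Running XOR: 16 XOR 22 = 6
coin game: Grundy value = 55. Running XOR: 6 XOR 55 = 49
The combined Grundy value is 49.

49


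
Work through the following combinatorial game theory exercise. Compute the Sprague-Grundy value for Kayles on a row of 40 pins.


Kayles: a move removes 1 or 2 adjacent pins from a contiguous row.
Removing pins from a row of k leaves two independent rows (a, b) with a + b = k - 1 (one pin) or a + b = k - 2 (two pins); an end removal gives a = 0.
By Sprague-Grundy, G(k) = mex{ G(a) XOR G(b) } over all these splits. G(0) = 0.
G(1): splits (0,0):0^0=0 -> mex({0}) = 1
G(2): splits (0,1):0^1=1 (0,0):0^0=0 -> mex({0, 1}) = 2
G(3): splits (0,2):0^2=2 (1,1):1^1=0 (0,1):0^1=1 -> mex({0, 1, 2}) = 3
G(4): splits (0,3):0^3=3 (1,2):1^2=3 (0,2):0^2=2 (1,1):1^1=0 -> mex({0, 2, 3}) = 1
G(5): splits (0,4):0^1=1 (1,3):1^3=2 (2,2):2^2=0 (0,3):0^3=3 (1,2):1^2=3 -> mex({0, 1, 2, 3}) = 4
G(6) = mex({0, 1, 2, 4}) = 3
G(7) = mex({0, 1, 3, 4, 5}) = 2
G(8) = mex({0, 2, 3, 5, 6}) = 1
G(9) = mex({0, 1, 2, 3, 6, 7}) = 4
G(10) = mex({0, 1, 3, 4, 5, 7}) = 2
G(11) = mex({0, 1, 2, 3, 4, 5}) = 6
G(12) = mex({0, 1, 2, 3, 5, 6, 7}) = 4
G(13) = mex({0, 2, 3, 4, 6, 7}) = 1
G(14) = mex({0, 1, 4, 5, 6, 7}) = 2
G(15) = mex({0, 1, 2, 3, 4, 5, 6}) = 7
G(16) = mex({0, 2, 3, 5, 6, 7}) = 1
G(17) = mex({0, 1, 2, 3, 5, 6, 7}) = 4
G(18) = mex({0, 1, 2, 4, 5, 6}) = 3
G(19) = mex({0, 1, 3, 4, 5, 7}) = 2
G(20) = mex({0, 2, 3, 4, 5, 6, 7}) = 1
G(21) = mex({0, 1, 2, 3, 5, 6, 7}) = 4
G(22) = mex({0, 1, 2, 3, 4, 5, 7}) = 6
G(23) = mex({0, 1, 2, 3, 4, 5, 6}) = 7
G(24) = mex({0, 1, 2, 3, 5, 6, 7}) = 4
G(25) = mex({0, 2, 3, 4, 6, 7}) = 1
G(26) = mex({0, 1, 3, 4, 5, 6, 7}) = 2
G(27) = mex({0, 1, 2, 3, 4, 5, 6, 7}) = 8
G(28) = mex({0, 1, 2, 3, 4, 6, 7, 8}) = 5
G(29) = mex({0, 1, 2, 3, 5, 6, 7, 8, 9}) = 4
G(30) = mex({0, 1, 2, 3, 4, 5, 6, 9, 10}) = 7
G(31) = mex({0, 1, 3, 4, 5, 7, 10, 11}) = 2
G(32) = mex({0, 2, 3, 4, 5, 6, 7, 9, 11}) = 1
G(33) = mex({0, 1, 2, 3, 4, 5, 6, 7, 9, 12}) = 8
G(34) = mex({0, 1, 2, 3, 4, 5, 7, 8, 11, 12}) = 6
G(35) = mex({0, 1, 2, 3, 4, 5, 6, 8, 9, 10, 11}) = 7
G(36) = mex({0, 1, 2, 3, 5, 6, 7, 9, 10}) = 4
G(37) = mex({0, 2, 3, 4, 6, 7, 9, 10, 11, 12}) = 1
G(38) = mex({0, 1, 3, 4, 5, 6, 7, 9, 10, 11, 12}) = 2
G(39) = mex({0, 1, 2, 4, 5, 6, 7, 9, 10, 12, 14}) = 3
G(40) = mex({0, 2, 3, 4, 6, 7, 11, 12, 14}) = 1
Therefore G(40) = 1.

1


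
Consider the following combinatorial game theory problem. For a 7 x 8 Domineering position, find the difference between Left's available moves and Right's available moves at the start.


Board is 7 x 8 (rows x cols).
Left (vertical) placements: (rows-1) * cols = 6 * 8 = 48
Right (horizontal) placements: rows * (cols-1) = 7 * 7 = 49
Advantage = Left - Right = 48 - 49 = -1

-1


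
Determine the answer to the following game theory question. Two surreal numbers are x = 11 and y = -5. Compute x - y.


x = 11, y = -5
x - y = 11 - -5 = 16

16


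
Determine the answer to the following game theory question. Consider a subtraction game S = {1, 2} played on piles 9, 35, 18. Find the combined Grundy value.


Subtraction set: {1, 2}
For this subtraction set, G(n) = n mod 3 (period = max + 1 = 3).
Pile 1 (size 9): G(9) = 9 mod 3 = 0
Pile 2 (size 35): G(35) = 35 mod 3 = 2
Pile 3 (size 18): G(18) = 18 mod 3 = 0
Total Grundy value = XOR of all: 0 XOR 2 XOR 0 = 2

2


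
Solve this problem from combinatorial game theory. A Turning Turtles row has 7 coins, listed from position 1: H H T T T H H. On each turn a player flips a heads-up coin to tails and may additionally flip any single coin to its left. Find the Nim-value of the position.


Coins: H H T T T H H
Key fact: a single head at position k behaves exactly like a Nim heap of size k (turning it to T and optionally flipping a coin at j < k corresponds to moving the heap from k to j, or to 0), and heads combine as a disjunctive sum (two heads at the same place would cancel, matching j XOR j = 0). So the Nim-value is the XOR of the 1-indexed positions of the heads.
Face-up positions (1-indexed): [1, 2, 6, 7]
XOR 0 with 1: 0 XOR 1 = 1
XOR 1 with 2: 1 XOR 2 = 3
XOR 3 with 6: 3 XOR 6 = 5
XOR 5 with 7: 5 XOR 7 = 2
Nim-value = 2

2


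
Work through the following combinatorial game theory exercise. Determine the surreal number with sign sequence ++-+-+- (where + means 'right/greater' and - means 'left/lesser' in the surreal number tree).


Sign expansion: ++-+-+-
Rule: track bounds (lo, hi), initially (-inf, +inf). On '+', the current value becomes lo and we move to the simplest number in (value, hi): value + 1 if hi = +inf, otherwise the midpoint (value + hi)/2. On '-', the current value becomes hi and we move to value - 1 if lo = -inf, otherwise the midpoint (lo + value)/2.
Start at 0.
Step 1: sign = +, move right. Bounds: (0, +inf). Value = 1
Step 2: sign = +, move right. Bounds: (1, +inf). Value = 2
Step 3: sign = -, move left. Bounds: (1, 2). Value = 3/2
Step 4: sign = +, move right. Bounds: (3/2, 2). Value = 7/4
Step 5: sign = -, move left. Bounds: (3/2, 7/4). Value = 13/8
Step 6: sign = +, move right. Bounds: (13/8, 7/4). Value = 27/16
Step 7: sign = -, move left. Bounds: (13/8, 27/16). Value = 53/32
The surreal number with sign expansion ++-+-+- is 53/32.

53/32


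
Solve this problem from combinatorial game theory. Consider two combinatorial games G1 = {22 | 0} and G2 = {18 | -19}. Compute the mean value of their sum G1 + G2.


G1 = {22 | 0}, G2 = {18 | -19}
Each is a switch {a | b} with numbers a > b; its mean value is (a + b)/2, and mean value is additive over game sums: m(G1 + G2) = m(G1) + m(G2).
Mean of G1 = (22 + (0))/2 = 22/2 = 11
Mean of G2 = (18 + (-19))/2 = -1/2 = -1/2
Mean of G1 + G2 = 11 + -1/2 = 21/2

21/2


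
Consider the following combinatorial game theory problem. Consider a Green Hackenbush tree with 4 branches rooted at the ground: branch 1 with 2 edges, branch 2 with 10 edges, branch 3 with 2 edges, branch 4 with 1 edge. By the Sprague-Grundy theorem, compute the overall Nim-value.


The tree has 4 branches from the ground vertex.
In Green Hackenbush, the Nim-value of a simple path of length k is k.
Branch 1: length 2, Nim-value = 2
Branch 2: length 10, Nim-value = 10
Branch 3: length 2, Nim-value = 2
Branch 4: length 1, Nim-value = 1
Total Nim-value = XOR of all branch values:
0 XOR 2 = 2
2 XOR 10 = 8
8 XOR 2 = 10
10 XOR 1 = 11
Nim-value of the tree = 11

11


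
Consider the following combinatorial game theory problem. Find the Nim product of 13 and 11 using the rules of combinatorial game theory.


Nim multiplication is bilinear over XOR: (u XOR v) * w = (u*w) XOR (v*w).
So we split each operand into its bit components and XOR the pairwise Nim products.
13 = 1 + 4 + 8 (as XOR of powers of 2).
11 = 1 + 2 + 8 (as XOR of powers of 2).
Using the standard Nim-product table on single bits:
  2*2 = 3,   2*4 = 8,   2*8 = 12,
  4*4 = 6,   4*8 = 11,  8*8 = 13,
and  1*x = x (identity), k*l = l*k (commutative).
Pairwise Nim products:
  1 * 1 = 1
  1 * 2 = 2
  1 * 8 = 8
  4 * 1 = 4
  4 * 2 = 8
  4 * 8 = 11
  8 * 1 = 8
  8 * 2 = 12
  8 * 8 = 13
XOR them: 1 XOR 2 XOR 8 XOR 4 XOR 8 XOR 11 XOR 8 XOR 12 XOR 13 = 5.
Result: 13 * 11 = 5 (in Nim).

5


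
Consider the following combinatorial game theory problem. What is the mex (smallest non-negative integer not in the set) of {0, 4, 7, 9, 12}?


Set = {0, 4, 7, 9, 12}
0 is in the set.
1 is NOT in the set. This is the mex.
mex = 1

1


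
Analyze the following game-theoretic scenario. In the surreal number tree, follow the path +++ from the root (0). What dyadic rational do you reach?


Sign expansion: +++
Rule: track bounds (lo, hi), initially (-inf, +inf). On '+', the current value becomes lo and we move to the simplest number in (value, hi): value + 1 if hi = +inf, otherwise the midpoint (value + hi)/2. On '-', the current value becomes hi and we move to value - 1 if lo = -inf, otherwise the midpoint (lo + value)/2.
Start at 0.
Step 1: sign = +, move right. Bounds: (0, +inf). Value = 1
Step 2: sign = +, move right. Bounds: (1, +inf). Value = 2
Step 3: sign = +, move right. Bounds: (2, +inf). Value = 3
The surreal number with sign expansion +++ is 3.

3


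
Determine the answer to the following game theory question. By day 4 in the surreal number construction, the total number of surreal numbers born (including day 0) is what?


Day 0: {|} = 0 is born. Count = 1.
Day n: the number of surreal numbers born by day n is 2^(n+1) - 1.
By day 0: 2^1 - 1 = 1
By day 1: 2^2 - 1 = 3
By day 2: 2^3 - 1 = 7
By day 3: 2^4 - 1 = 15
By day 4: 2^5 - 1 = 31
By day 4: 31 surreal numbers.

31


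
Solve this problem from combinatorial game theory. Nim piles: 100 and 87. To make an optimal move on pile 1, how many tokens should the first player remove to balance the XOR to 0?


Piles: 100 and 87
Current XOR: 100 XOR 87 = 51 (non-zero, so this is an N-position).
To make the XOR zero, we need to find a move that balances the piles.
For pile 1 (size 100): target = 100 XOR 51 = 87
We reduce pile 1 from 100 to 87.
Tokens removed: 100 - 87 = 13
Verification: 87 XOR 87 = 0

13


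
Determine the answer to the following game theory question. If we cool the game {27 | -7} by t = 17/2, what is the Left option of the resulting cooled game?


Original game: {27 | -7} (a switch {a | b} with a > b).
Cooling by t (for t below the temperature (a - b)/2 = 17) taxes each move by t: {a | b} cooled by t is {a - t | b + t}.
Cooling amount: t = 17/2
Cooled Left option: 27 - 17/2 = 37/2
Cooled Right option: -7 + 17/2 = 3/2
Cooled game: {37/2 | 3/2}
Left option = 37/2

37/2


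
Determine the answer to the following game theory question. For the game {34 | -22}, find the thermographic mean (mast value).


Game = {34 | -22}, a switch {a | b} with numbers a > b.
Its thermograph has left wall a - t and right wall b + t, which meet at t = (a - b)/2, where both equal (a + b)/2. So the mast (mean value) is at (a + b)/2.
Mean = (34 + (-22))/2 = 12/2 = 6

6


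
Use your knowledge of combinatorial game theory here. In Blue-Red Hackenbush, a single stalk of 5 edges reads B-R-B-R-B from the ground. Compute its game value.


Edges (from ground): B-R-B-R-B
By Berlekamp's sign-expansion rule, a Blue-Red Hackenbush stalk has the value of the surreal number whose sign sequence is the edge sequence with B -> + and R -> -.
Sign sequence: +-+-+
Trace the sign expansion in the surreal number tree, starting from 0:
Edge 1: B (sign +) -> bounds (0, +inf), value = 1
Edge 2: R (sign -) -> bounds (0, 1), value = 1/2
Edge 3: B (sign +) -> bounds (1/2, 1), value = 3/4
Edge 4: R (sign -) -> bounds (1/2, 3/4), value = 5/8
Edge 5: B (sign +) -> bounds (5/8, 3/4), value = 11/16
Game value = 11/16

11/16


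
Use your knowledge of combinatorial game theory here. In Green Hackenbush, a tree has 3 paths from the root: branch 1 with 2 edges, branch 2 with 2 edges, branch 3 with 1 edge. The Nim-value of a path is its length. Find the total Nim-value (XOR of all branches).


The tree has 3 branches from the ground vertex.
In Green Hackenbush, the Nim-value of a simple path of length k is k.
Branch 1: length 2, Nim-value = 2
Branch 2: length 2, Nim-value = 2
Branch 3: length 1, Nim-value = 1
Total Nim-value = XOR of all branch values:
0 XOR 2 = 2
2 XOR 2 = 0
0 XOR 1 = 1
Nim-value of the tree = 1

1


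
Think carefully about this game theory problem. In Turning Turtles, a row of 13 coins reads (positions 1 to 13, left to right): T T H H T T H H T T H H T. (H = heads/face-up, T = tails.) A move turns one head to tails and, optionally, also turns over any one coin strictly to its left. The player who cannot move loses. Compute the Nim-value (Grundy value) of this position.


Coins: T T H H T T H H T T H H T
Key fact: a single head at position k behaves exactly like a Nim heap of size k (turning it to T and optionally flipping a coin at j < k corresponds to moving the heap from k to j, or to 0), and heads combine as a disjunctive sum (two heads at the same place would cancel, matching j XOR j = 0). So the Nim-value is the XOR of the 1-indexed positions of the heads.
Face-up positions (1-indexed): [3, 4, 7, 8, 11, 12]
XOR 0 with 3: 0 XOR 3 = 3
XOR 3 with 4: 3 XOR 4 = 7
XOR 7 with 7: 7 XOR 7 = 0
XOR 0 with 8: 0 XOR 8 = 8
XOR 8 with 11: 8 XOR 11 = 3
XOR 3 with 12: 3 XOR 12 = 15
Nim-value = 15

15


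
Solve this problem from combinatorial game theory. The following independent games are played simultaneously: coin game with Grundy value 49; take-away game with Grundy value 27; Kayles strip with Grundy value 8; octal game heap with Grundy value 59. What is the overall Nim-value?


By the Sprague-Grundy theorem, the Grundy value of a sum of games is the XOR of individual Grundy values.
coin game: Grundy value = 49. Running XOR: 0 XOR 49 = 49
take-away game: Grundy value = 27. Running XOR: 49 XOR 27 = 42
Kayles strip: Grundy value = 8. Running XOR: 42 XOR 8 = 34
octal game heap: Grundy value = 59. Running XOR: 34 XOR 59 = 25
The combined Grundy value is 25.

25


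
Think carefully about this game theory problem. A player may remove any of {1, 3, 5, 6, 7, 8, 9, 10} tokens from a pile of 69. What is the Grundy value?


The subtraction set is S = {1, 3, 5, 6, 7, 8, 9, 10}.
G(k) = mex{ G(k - s) : s in S, s <= k }. We compute iteratively: G(0) = 0.
G(1) = mex({0}) = 1
G(2) = mex({1}) = 0
G(3) = mex({0}) = 1
G(4) = mex({1}) = 0
G(5) = mex({0}) = 1
G(6) = mex({0, 1}) = 2
G(7) = mex({0, 1, 2}) = 3
G(8) = mex({0, 1, 3}) = 2
G(9) = mex({0, 1, 2}) = 3
G(10) = mex({0, 1, 3}) = 2
G(11) = mex({0, 1, 2}) = 3
G(12) = mex({0, 1, 2, 3}) = 4
G(13) = mex({0, 1, 2, 3, 4}) = 5
G(14) = mex({0, 1, 2, 3, 5}) = 4
G(15) = mex({1, 2, 3, 4}) = 0
G(16) = mex({0, 2, 3, 5}) = 1
G(17) = mex({1, 2, 3, 4}) = 0
G(18) = mex({0, 2, 3, 4, 5}) = 1
G(19) = mex({1, 2, 3, 4, 5}) = 0
G(20) = mex({0, 2, 3, 4, 5}) = 1
G(21) = mex({0, 1, 3, 4, 5}) = 2
G(22) = mex({0, 1, 2, 4, 5}) = 3
G(23) = mex({0, 1, 3, 4, 5}) = 2
G(24) = mex({0, 1, 2, 4}) = 3
Observe that G(15)..G(24) = 0, 1, 0, 1, 0, 1, 2, 3, 2, 3 repeats G(0)..G(9) = 0, 1, 0, 1, 0, 1, 2, 3, 2, 3.
For k >= max(S) = 10, G(k) is determined by the previous 10 values G(k-10)..G(k-1); a window of 10 consecutive values has recurred shifted by 15, so by induction G(k + 15) = G(k) for all k >= 0: the sequence is periodic from the start with period 15.
One period: G(0..14) = 0, 1, 0, 1, 0, 1, 2, 3, 2, 3, 2, 3, 4, 5, 4.
69 mod 15 = 9, so G(69) = G(9) = 3.

3


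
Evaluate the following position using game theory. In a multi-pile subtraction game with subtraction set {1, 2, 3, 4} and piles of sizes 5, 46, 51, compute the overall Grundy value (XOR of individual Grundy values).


Subtraction set: {1, 2, 3, 4}
For this subtraction set, G(n) = n mod 5 (period = max + 1 = 5).
Pile 1 (size 5): G(5) = 5 mod 5 = 0
Pile 2 (size 46): G(46) = 46 mod 5 = 1
Pile 3 (size 51): G(51) = 51 mod 5 = 1
Total Grundy value = XOR of all: 0 XOR 1 XOR 1 = 0

0
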